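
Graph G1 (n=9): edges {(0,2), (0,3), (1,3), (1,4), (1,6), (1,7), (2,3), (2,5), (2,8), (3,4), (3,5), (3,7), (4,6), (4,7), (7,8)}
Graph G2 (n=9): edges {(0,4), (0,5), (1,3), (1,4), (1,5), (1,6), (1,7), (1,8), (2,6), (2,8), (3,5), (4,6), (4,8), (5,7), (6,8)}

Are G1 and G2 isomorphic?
Yes, isomorphic

The graphs are isomorphic.
One valid mapping φ: V(G1) → V(G2): 0→7, 1→8, 2→5, 3→1, 4→6, 5→3, 6→2, 7→4, 8→0

Verify φ preserves adjacency — for each edge of G1, its image is an edge of G2:
  (0,2) → (φ(0),φ(2)) = (5,7) ∈ E(G2) ✓
  (0,3) → (φ(0),φ(3)) = (1,7) ∈ E(G2) ✓
  (1,3) → (φ(1),φ(3)) = (1,8) ∈ E(G2) ✓
  (1,4) → (φ(1),φ(4)) = (6,8) ∈ E(G2) ✓
  (1,6) → (φ(1),φ(6)) = (2,8) ∈ E(G2) ✓
  (1,7) → (φ(1),φ(7)) = (4,8) ∈ E(G2) ✓
  (2,3) → (φ(2),φ(3)) = (1,5) ∈ E(G2) ✓
  (2,5) → (φ(2),φ(5)) = (3,5) ∈ E(G2) ✓
  (2,8) → (φ(2),φ(8)) = (0,5) ∈ E(G2) ✓
  (3,4) → (φ(3),φ(4)) = (1,6) ∈ E(G2) ✓
  (3,5) → (φ(3),φ(5)) = (1,3) ∈ E(G2) ✓
  (3,7) → (φ(3),φ(7)) = (1,4) ∈ E(G2) ✓
  (4,6) → (φ(4),φ(6)) = (2,6) ∈ E(G2) ✓
  (4,7) → (φ(4),φ(7)) = (4,6) ∈ E(G2) ✓
  (7,8) → (φ(7),φ(8)) = (0,4) ∈ E(G2) ✓
All 15 edges of G1 map to edges of G2, and |E(G1)| = |E(G2)| = 15, so φ is a bijection on edges as well as vertices. Hence G1 ≅ G2.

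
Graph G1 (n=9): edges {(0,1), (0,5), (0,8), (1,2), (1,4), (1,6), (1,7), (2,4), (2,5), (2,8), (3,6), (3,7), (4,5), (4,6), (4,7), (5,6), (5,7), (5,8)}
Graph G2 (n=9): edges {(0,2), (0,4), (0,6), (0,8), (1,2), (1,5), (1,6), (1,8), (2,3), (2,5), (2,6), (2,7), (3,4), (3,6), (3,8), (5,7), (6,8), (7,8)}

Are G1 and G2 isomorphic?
Yes, isomorphic

The graphs are isomorphic.
One valid mapping φ: V(G1) → V(G2): 0→7, 1→8, 2→1, 3→4, 4→6, 5→2, 6→3, 7→0, 8→5

Verify φ preserves adjacency — for each edge of G1, its image is an edge of G2:
  (0,1) → (φ(0),φ(1)) = (7,8) ∈ E(G2) ✓
  (0,5) → (φ(0),φ(5)) = (2,7) ∈ E(G2) ✓
  (0,8) → (φ(0),φ(8)) = (5,7) ∈ E(G2) ✓
  (1,2) → (φ(1),φ(2)) = (1,8) ∈ E(G2) ✓
  (1,4) → (φ(1),φ(4)) = (6,8) ∈ E(G2) ✓
  (1,6) → (φ(1),φ(6)) = (3,8) ∈ E(G2) ✓
  (1,7) → (φ(1),φ(7)) = (0,8) ∈ E(G2) ✓
  (2,4) → (φ(2),φ(4)) = (1,6) ∈ E(G2) ✓
  (2,5) → (φ(2),φ(5)) = (1,2) ∈ E(G2) ✓
  (2,8) → (φ(2),φ(8)) = (1,5) ∈ E(G2) ✓
  (3,6) → (φ(3),φ(6)) = (3,4) ∈ E(G2) ✓
  (3,7) → (φ(3),φ(7)) = (0,4) ∈ E(G2) ✓
  (4,5) → (φ(4),φ(5)) = (2,6) ∈ E(G2) ✓
  (4,6) → (φ(4),φ(6)) = (3,6) ∈ E(G2) ✓
  (4,7) → (φ(4),φ(7)) = (0,6) ∈ E(G2) ✓
  (5,6) → (φ(5),φ(6)) = (2,3) ∈ E(G2) ✓
  (5,7) → (φ(5),φ(7)) = (0,2) ∈ E(G2) ✓
  (5,8) → (φ(5),φ(8)) = (2,5) ∈ E(G2) ✓
All 18 edges of G1 map to edges of G2, and |E(G1)| = |E(G2)| = 18, so φ is a bijection on edges as well as vertices. Hence G1 ≅ G2.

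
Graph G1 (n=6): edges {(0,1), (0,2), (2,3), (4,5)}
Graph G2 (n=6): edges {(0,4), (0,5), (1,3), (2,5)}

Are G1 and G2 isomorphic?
Yes, isomorphic

The graphs are isomorphic.
One valid mapping φ: V(G1) → V(G2): 0→5, 1→2, 2→0, 3→4, 4→3, 5→1

Verify φ preserves adjacency — for each edge of G1, its image is an edge of G2:
  (0,1) → (φ(0),φ(1)) = (2,5) ∈ E(G2) ✓
  (0,2) → (φ(0),φ(2)) = (0,5) ∈ E(G2) ✓
  (2,3) → (φ(2),φ(3)) = (0,4) ∈ E(G2) ✓
  (4,5) → (φ(4),φ(5)) = (1,3) ∈ E(G2) ✓
All 4 edges of G1 map to edges of G2, and |E(G1)| = |E(G2)| = 4, so φ is a bijection on edges as well as vertices. Hence G1 ≅ G2.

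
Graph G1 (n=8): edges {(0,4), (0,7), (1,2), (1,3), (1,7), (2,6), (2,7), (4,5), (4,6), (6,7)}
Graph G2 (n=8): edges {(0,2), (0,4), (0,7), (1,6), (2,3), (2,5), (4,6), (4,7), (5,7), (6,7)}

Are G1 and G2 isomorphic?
Yes, isomorphic

The graphs are isomorphic.
One valid mapping φ: V(G1) → V(G2): 0→5, 1→6, 2→4, 3→1, 4→2, 5→3, 6→0, 7→7

Verify φ preserves adjacency — for each edge of G1, its image is an edge of G2:
  (0,4) → (φ(0),φ(4)) = (2,5) ∈ E(G2) ✓
  (0,7) → (φ(0),φ(7)) = (5,7) ∈ E(G2) ✓
  (1,2) → (φ(1),φ(2)) = (4,6) ∈ E(G2) ✓
  (1,3) → (φ(1),φ(3)) = (1,6) ∈ E(G2) ✓
  (1,7) → (φ(1),φ(7)) = (6,7) ∈ E(G2) ✓
  (2,6) → (φ(2),φ(6)) = (0,4) ∈ E(G2) ✓
  (2,7) → (φ(2),φ(7)) = (4,7) ∈ E(G2) ✓
  (4,5) → (φ(4),φ(5)) = (2,3) ∈ E(G2) ✓
  (4,6) → (φ(4),φ(6)) = (0,2) ∈ E(G2) ✓
  (6,7) → (φ(6),φ(7)) = (0,7) ∈ E(G2) ✓
All 10 edges of G1 map to edges of G2, and |E(G1)| = |E(G2)| = 10, so φ is a bijection on edges as well as vertices. Hence G1 ≅ G2.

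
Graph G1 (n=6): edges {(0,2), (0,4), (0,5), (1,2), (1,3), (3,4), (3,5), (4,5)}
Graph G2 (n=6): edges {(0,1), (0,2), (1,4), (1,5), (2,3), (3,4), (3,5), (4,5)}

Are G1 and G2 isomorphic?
Yes, isomorphic

The graphs are isomorphic.
One valid mapping φ: V(G1) → V(G2): 0→3, 1→0, 2→2, 3→1, 4→5, 5→4

Verify φ preserves adjacency — for each edge of G1, its image is an edge of G2:
  (0,2) → (φ(0),φ(2)) = (2,3) ∈ E(G2) ✓
  (0,4) → (φ(0),φ(4)) = (3,5) ∈ E(G2) ✓
  (0,5) → (φ(0),φ(5)) = (3,4) ∈ E(G2) ✓
  (1,2) → (φ(1),φ(2)) = (0,2) ∈ E(G2) ✓
  (1,3) → (φ(1),φ(3)) = (0,1) ∈ E(G2) ✓
  (3,4) → (φ(3),φ(4)) = (1,5) ∈ E(G2) ✓
  (3,5) → (φ(3),φ(5)) = (1,4) ∈ E(G2) ✓
  (4,5) → (φ(4),φ(5)) = (4,5) ∈ E(G2) ✓
All 8 edges of G1 map to edges of G2, and |E(G1)| = |E(G2)| = 8, so φ is a bijection on edges as well as vertices. Hence G1 ≅ G2.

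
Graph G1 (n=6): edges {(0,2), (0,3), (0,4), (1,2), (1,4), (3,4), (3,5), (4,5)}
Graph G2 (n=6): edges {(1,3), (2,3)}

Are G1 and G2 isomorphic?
No, not isomorphic

The graphs are NOT isomorphic.

Connected components of G1: 1 component(s) with vertex sets [[0, 1, 2, 3, 4, 5]], sizes [6].
Connected components of G2: 4 component(s) with vertex sets [[0], [4], [5], [1, 2, 3]], sizes [1, 1, 1, 3].
The number of connected components (and the multiset of component sizes) is an isomorphism invariant — an isomorphism maps each component of G1 bijectively onto a component of G2. Since G1 has 1 component(s) and G2 has 4, they cannot be isomorphic.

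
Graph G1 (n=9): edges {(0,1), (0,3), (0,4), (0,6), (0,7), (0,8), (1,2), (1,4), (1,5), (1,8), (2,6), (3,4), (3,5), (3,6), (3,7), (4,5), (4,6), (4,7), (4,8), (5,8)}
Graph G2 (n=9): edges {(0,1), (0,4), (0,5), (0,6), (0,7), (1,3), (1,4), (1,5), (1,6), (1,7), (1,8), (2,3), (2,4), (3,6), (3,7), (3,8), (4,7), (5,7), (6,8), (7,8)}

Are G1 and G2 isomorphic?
Yes, isomorphic

The graphs are isomorphic.
One valid mapping φ: V(G1) → V(G2): 0→7, 1→3, 2→2, 3→0, 4→1, 5→6, 6→4, 7→5, 8→8

Verify φ preserves adjacency — for each edge of G1, its image is an edge of G2:
  (0,1) → (φ(0),φ(1)) = (3,7) ∈ E(G2) ✓
  (0,3) → (φ(0),φ(3)) = (0,7) ∈ E(G2) ✓
  (0,4) → (φ(0),φ(4)) = (1,7) ∈ E(G2) ✓
  (0,6) → (φ(0),φ(6)) = (4,7) ∈ E(G2) ✓
  (0,7) → (φ(0),φ(7)) = (5,7) ∈ E(G2) ✓
  (0,8) → (φ(0),φ(8)) = (7,8) ∈ E(G2) ✓
  (1,2) → (φ(1),φ(2)) = (2,3) ∈ E(G2) ✓
  (1,4) → (φ(1),φ(4)) = (1,3) ∈ E(G2) ✓
  (1,5) → (φ(1),φ(5)) = (3,6) ∈ E(G2) ✓
  (1,8) → (φ(1),φ(8)) = (3,8) ∈ E(G2) ✓
  (2,6) → (φ(2),φ(6)) = (2,4) ∈ E(G2) ✓
  (3,4) → (φ(3),φ(4)) = (0,1) ∈ E(G2) ✓
  (3,5) → (φ(3),φ(5)) = (0,6) ∈ E(G2) ✓
  (3,6) → (φ(3),φ(6)) = (0,4) ∈ E(G2) ✓
  (3,7) → (φ(3),φ(7)) = (0,5) ∈ E(G2) ✓
  (4,5) → (φ(4),φ(5)) = (1,6) ∈ E(G2) ✓
  (4,6) → (φ(4),φ(6)) = (1,4) ∈ E(G2) ✓
  (4,7) → (φ(4),φ(7)) = (1,5) ∈ E(G2) ✓
  (4,8) → (φ(4),φ(8)) = (1,8) ∈ E(G2) ✓
  (5,8) → (φ(5),φ(8)) = (6,8) ∈ E(G2) ✓
All 20 edges of G1 map to edges of G2, and |E(G1)| = |E(G2)| = 20, so φ is a bijection on edges as well as vertices. Hence G1 ≅ G2.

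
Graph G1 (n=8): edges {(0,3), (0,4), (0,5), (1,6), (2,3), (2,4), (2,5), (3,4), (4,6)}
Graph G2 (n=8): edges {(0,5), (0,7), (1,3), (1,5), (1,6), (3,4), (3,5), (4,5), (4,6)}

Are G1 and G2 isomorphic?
Yes, isomorphic

The graphs are isomorphic.
One valid mapping φ: V(G1) → V(G2): 0→1, 1→7, 2→4, 3→3, 4→5, 5→6, 6→0, 7→2

Verify φ preserves adjacency — for each edge of G1, its image is an edge of G2:
  (0,3) → (φ(0),φ(3)) = (1,3) ∈ E(G2) ✓
  (0,4) → (φ(0),φ(4)) = (1,5) ∈ E(G2) ✓
  (0,5) → (φ(0),φ(5)) = (1,6) ∈ E(G2) ✓
  (1,6) → (φ(1),φ(6)) = (0,7) ∈ E(G2) ✓
  (2,3) → (φ(2),φ(3)) = (3,4) ∈ E(G2) ✓
  (2,4) → (φ(2),φ(4)) = (4,5) ∈ E(G2) ✓
  (2,5) → (φ(2),φ(5)) = (4,6) ∈ E(G2) ✓
  (3,4) → (φ(3),φ(4)) = (3,5) ∈ E(G2) ✓
  (4,6) → (φ(4),φ(6)) = (0,5) ∈ E(G2) ✓
All 9 edges of G1 map to edges of G2, and |E(G1)| = |E(G2)| = 9, so φ is a bijection on edges as well as vertices. Hence G1 ≅ G2.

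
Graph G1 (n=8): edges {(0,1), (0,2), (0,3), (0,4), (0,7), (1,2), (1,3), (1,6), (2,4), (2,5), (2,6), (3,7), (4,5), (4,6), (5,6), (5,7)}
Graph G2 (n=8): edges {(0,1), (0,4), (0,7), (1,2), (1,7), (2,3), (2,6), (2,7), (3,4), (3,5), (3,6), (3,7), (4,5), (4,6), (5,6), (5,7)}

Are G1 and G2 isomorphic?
Yes, isomorphic

The graphs are isomorphic.
One valid mapping φ: V(G1) → V(G2): 0→7, 1→2, 2→3, 3→1, 4→5, 5→4, 6→6, 7→0

Verify φ preserves adjacency — for each edge of G1, its image is an edge of G2:
  (0,1) → (φ(0),φ(1)) = (2,7) ∈ E(G2) ✓
  (0,2) → (φ(0),φ(2)) = (3,7) ∈ E(G2) ✓
  (0,3) → (φ(0),φ(3)) = (1,7) ∈ E(G2) ✓
  (0,4) → (φ(0),φ(4)) = (5,7) ∈ E(G2) ✓
  (0,7) → (φ(0),φ(7)) = (0,7) ∈ E(G2) ✓
  (1,2) → (φ(1),φ(2)) = (2,3) ∈ E(G2) ✓
  (1,3) → (φ(1),φ(3)) = (1,2) ∈ E(G2) ✓
  (1,6) → (φ(1),φ(6)) = (2,6) ∈ E(G2) ✓
  (2,4) → (φ(2),φ(4)) = (3,5) ∈ E(G2) ✓
  (2,5) → (φ(2),φ(5)) = (3,4) ∈ E(G2) ✓
  (2,6) → (φ(2),φ(6)) = (3,6) ∈ E(G2) ✓
  (3,7) → (φ(3),φ(7)) = (0,1) ∈ E(G2) ✓
  (4,5) → (φ(4),φ(5)) = (4,5) ∈ E(G2) ✓
  (4,6) → (φ(4),φ(6)) = (5,6) ∈ E(G2) ✓
  (5,6) → (φ(5),φ(6)) = (4,6) ∈ E(G2) ✓
  (5,7) → (φ(5),φ(7)) = (0,4) ∈ E(G2) ✓
All 16 edges of G1 map to edges of G2, and |E(G1)| = |E(G2)| = 16, so φ is a bijection on edges as well as vertices. Hence G1 ≅ G2.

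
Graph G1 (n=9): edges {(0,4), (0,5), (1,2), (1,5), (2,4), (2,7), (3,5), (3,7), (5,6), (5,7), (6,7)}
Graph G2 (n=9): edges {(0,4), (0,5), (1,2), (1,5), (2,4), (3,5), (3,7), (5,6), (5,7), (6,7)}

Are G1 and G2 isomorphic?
No, not isomorphic

The graphs are NOT isomorphic.

Counting edges: G1 has 11 edge(s); G2 has 10 edge(s).
Edge count is an isomorphism invariant (a bijection on vertices induces a bijection on edges), so differing edge counts rule out isomorphism.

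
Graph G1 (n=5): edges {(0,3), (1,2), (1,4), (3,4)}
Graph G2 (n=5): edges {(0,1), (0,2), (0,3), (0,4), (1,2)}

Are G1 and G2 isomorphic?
No, not isomorphic

The graphs are NOT isomorphic.

Degrees in G1: deg(0)=1, deg(1)=2, deg(2)=1, deg(3)=2, deg(4)=2.
Sorted degree sequence of G1: [2, 2, 2, 1, 1].
Degrees in G2: deg(0)=4, deg(1)=2, deg(2)=2, deg(3)=1, deg(4)=1.
Sorted degree sequence of G2: [4, 2, 2, 1, 1].
The (sorted) degree sequence is an isomorphism invariant, so since G1 and G2 have different degree sequences they cannot be isomorphic.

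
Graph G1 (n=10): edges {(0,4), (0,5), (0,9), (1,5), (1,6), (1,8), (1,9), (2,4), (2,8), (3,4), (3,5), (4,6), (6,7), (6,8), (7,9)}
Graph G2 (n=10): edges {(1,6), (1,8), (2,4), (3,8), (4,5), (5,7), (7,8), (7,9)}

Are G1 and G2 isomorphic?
No, not isomorphic

The graphs are NOT isomorphic.

Connected components of G1: 1 component(s) with vertex sets [[0, 1, 2, 3, 4, 5, 6, 7, 8, 9]], sizes [10].
Connected components of G2: 2 component(s) with vertex sets [[0], [1, 2, 3, 4, 5, 6, 7, 8, 9]], sizes [1, 9].
The number of connected components (and the multiset of component sizes) is an isomorphism invariant — an isomorphism maps each component of G1 bijectively onto a component of G2. Since G1 has 1 component(s) and G2 has 2, they cannot be isomorphic.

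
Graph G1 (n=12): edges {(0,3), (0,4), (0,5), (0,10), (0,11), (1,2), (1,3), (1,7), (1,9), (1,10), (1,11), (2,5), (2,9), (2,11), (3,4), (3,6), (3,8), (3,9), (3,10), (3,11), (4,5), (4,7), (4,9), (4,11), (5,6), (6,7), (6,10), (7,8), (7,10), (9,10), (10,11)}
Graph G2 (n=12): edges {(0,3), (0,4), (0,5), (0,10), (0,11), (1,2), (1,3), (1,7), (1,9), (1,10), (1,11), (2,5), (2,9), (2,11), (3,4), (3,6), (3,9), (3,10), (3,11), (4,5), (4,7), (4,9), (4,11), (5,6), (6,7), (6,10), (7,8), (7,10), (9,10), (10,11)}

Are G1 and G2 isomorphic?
No, not isomorphic

The graphs are NOT isomorphic.

Counting edges: G1 has 31 edge(s); G2 has 30 edge(s).
Edge count is an isomorphism invariant (a bijection on vertices induces a bijection on edges), so differing edge counts rule out isomorphism.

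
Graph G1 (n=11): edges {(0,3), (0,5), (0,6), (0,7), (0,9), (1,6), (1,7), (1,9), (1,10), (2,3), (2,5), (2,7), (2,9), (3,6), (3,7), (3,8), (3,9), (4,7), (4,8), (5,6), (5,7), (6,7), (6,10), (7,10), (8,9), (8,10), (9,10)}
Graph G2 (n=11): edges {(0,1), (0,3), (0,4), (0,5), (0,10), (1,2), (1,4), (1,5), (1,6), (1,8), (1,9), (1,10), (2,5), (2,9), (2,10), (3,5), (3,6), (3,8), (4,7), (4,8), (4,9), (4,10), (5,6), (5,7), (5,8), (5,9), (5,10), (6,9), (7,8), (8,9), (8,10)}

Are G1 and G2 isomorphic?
No, not isomorphic

The graphs are NOT isomorphic.

Degrees in G1: deg(0)=5, deg(1)=4, deg(2)=4, deg(3)=6, deg(4)=2, deg(5)=4, deg(6)=6, deg(7)=8, deg(8)=4, deg(9)=6, deg(10)=5.
Sorted degree sequence of G1: [8, 6, 6, 6, 5, 5, 4, 4, 4, 4, 2].
Degrees in G2: deg(0)=5, deg(1)=8, deg(2)=4, deg(3)=4, deg(4)=6, deg(5)=9, deg(6)=4, deg(7)=3, deg(8)=7, deg(9)=6, deg(10)=6.
Sorted degree sequence of G2: [9, 8, 7, 6, 6, 6, 5, 4, 4, 4, 3].
The (sorted) degree sequence is an isomorphism invariant, so since G1 and G2 have different degree sequences they cannot be isomorphic.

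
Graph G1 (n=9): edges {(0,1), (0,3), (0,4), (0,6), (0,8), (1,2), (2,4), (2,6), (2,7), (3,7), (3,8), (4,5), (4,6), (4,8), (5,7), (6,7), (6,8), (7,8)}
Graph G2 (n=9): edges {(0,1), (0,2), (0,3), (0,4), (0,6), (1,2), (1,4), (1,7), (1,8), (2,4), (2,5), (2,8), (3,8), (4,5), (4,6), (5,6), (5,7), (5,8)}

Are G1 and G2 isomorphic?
Yes, isomorphic

The graphs are isomorphic.
One valid mapping φ: V(G1) → V(G2): 0→0, 1→3, 2→8, 3→6, 4→1, 5→7, 6→2, 7→5, 8→4

Verify φ preserves adjacency — for each edge of G1, its image is an edge of G2:
  (0,1) → (φ(0),φ(1)) = (0,3) ∈ E(G2) ✓
  (0,3) → (φ(0),φ(3)) = (0,6) ∈ E(G2) ✓
  (0,4) → (φ(0),φ(4)) = (0,1) ∈ E(G2) ✓
  (0,6) → (φ(0),φ(6)) = (0,2) ∈ E(G2) ✓
  (0,8) → (φ(0),φ(8)) = (0,4) ∈ E(G2) ✓
  (1,2) → (φ(1),φ(2)) = (3,8) ∈ E(G2) ✓
  (2,4) → (φ(2),φ(4)) = (1,8) ∈ E(G2) ✓
  (2,6) → (φ(2),φ(6)) = (2,8) ∈ E(G2) ✓
  (2,7) → (φ(2),φ(7)) = (5,8) ∈ E(G2) ✓
  (3,7) → (φ(3),φ(7)) = (5,6) ∈ E(G2) ✓
  (3,8) → (φ(3),φ(8)) = (4,6) ∈ E(G2) ✓
  (4,5) → (φ(4),φ(5)) = (1,7) ∈ E(G2) ✓
  (4,6) → (φ(4),φ(6)) = (1,2) ∈ E(G2) ✓
  (4,8) → (φ(4),φ(8)) = (1,4) ∈ E(G2) ✓
  (5,7) → (φ(5),φ(7)) = (5,7) ∈ E(G2) ✓
  (6,7) → (φ(6),φ(7)) = (2,5) ∈ E(G2) ✓
  (6,8) → (φ(6),φ(8)) = (2,4) ∈ E(G2) ✓
  (7,8) → (φ(7),φ(8)) = (4,5) ∈ E(G2) ✓
All 18 edges of G1 map to edges of G2, and |E(G1)| = |E(G2)| = 18, so φ is a bijection on edges as well as vertices. Hence G1 ≅ G2.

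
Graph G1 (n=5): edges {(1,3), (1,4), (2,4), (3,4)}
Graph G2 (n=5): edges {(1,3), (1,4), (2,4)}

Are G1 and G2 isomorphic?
No, not isomorphic

The graphs are NOT isomorphic.

Counting edges: G1 has 4 edge(s); G2 has 3 edge(s).
Edge count is an isomorphism invariant (a bijection on vertices induces a bijection on edges), so differing edge counts rule out isomorphism.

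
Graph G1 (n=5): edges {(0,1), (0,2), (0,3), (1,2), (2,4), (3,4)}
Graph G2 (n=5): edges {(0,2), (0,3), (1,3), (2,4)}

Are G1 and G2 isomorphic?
No, not isomorphic

The graphs are NOT isomorphic.

Counting triangles (3-cliques): G1 has 1, G2 has 0.
Triangle count is an isomorphism invariant, so differing triangle counts rule out isomorphism.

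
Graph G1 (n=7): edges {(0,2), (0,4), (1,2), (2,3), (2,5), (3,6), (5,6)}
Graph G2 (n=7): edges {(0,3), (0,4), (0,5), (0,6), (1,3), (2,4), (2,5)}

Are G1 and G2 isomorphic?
Yes, isomorphic

The graphs are isomorphic.
One valid mapping φ: V(G1) → V(G2): 0→3, 1→6, 2→0, 3→4, 4→1, 5→5, 6→2

Verify φ preserves adjacency — for each edge of G1, its image is an edge of G2:
  (0,2) → (φ(0),φ(2)) = (0,3) ∈ E(G2) ✓
  (0,4) → (φ(0),φ(4)) = (1,3) ∈ E(G2) ✓
  (1,2) → (φ(1),φ(2)) = (0,6) ∈ E(G2) ✓
  (2,3) → (φ(2),φ(3)) = (0,4) ∈ E(G2) ✓
  (2,5) → (φ(2),φ(5)) = (0,5) ∈ E(G2) ✓
  (3,6) → (φ(3),φ(6)) = (2,4) ∈ E(G2) ✓
  (5,6) → (φ(5),φ(6)) = (2,5) ∈ E(G2) ✓
All 7 edges of G1 map to edges of G2, and |E(G1)| = |E(G2)| = 7, so φ is a bijection on edges as well as vertices. Hence G1 ≅ G2.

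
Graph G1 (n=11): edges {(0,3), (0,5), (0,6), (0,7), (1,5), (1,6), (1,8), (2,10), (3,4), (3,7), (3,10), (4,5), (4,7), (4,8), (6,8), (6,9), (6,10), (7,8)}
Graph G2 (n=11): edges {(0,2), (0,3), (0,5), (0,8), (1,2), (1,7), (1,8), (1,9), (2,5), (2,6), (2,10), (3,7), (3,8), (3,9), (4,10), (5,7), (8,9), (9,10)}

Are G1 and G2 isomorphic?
Yes, isomorphic

The graphs are isomorphic.
One valid mapping φ: V(G1) → V(G2): 0→1, 1→5, 2→4, 3→9, 4→3, 5→7, 6→2, 7→8, 8→0, 9→6, 10→10

Verify φ preserves adjacency — for each edge of G1, its image is an edge of G2:
  (0,3) → (φ(0),φ(3)) = (1,9) ∈ E(G2) ✓
  (0,5) → (φ(0),φ(5)) = (1,7) ∈ E(G2) ✓
  (0,6) → (φ(0),φ(6)) = (1,2) ∈ E(G2) ✓
  (0,7) → (φ(0),φ(7)) = (1,8) ∈ E(G2) ✓
  (1,5) → (φ(1),φ(5)) = (5,7) ∈ E(G2) ✓
  (1,6) → (φ(1),φ(6)) = (2,5) ∈ E(G2) ✓
  (1,8) → (φ(1),φ(8)) = (0,5) ∈ E(G2) ✓
  (2,10) → (φ(2),φ(10)) = (4,10) ∈ E(G2) ✓
  (3,4) → (φ(3),φ(4)) = (3,9) ∈ E(G2) ✓
  (3,7) → (φ(3),φ(7)) = (8,9) ∈ E(G2) ✓
  (3,10) → (φ(3),φ(10)) = (9,10) ∈ E(G2) ✓
  (4,5) → (φ(4),φ(5)) = (3,7) ∈ E(G2) ✓
  (4,7) → (φ(4),φ(7)) = (3,8) ∈ E(G2) ✓
  (4,8) → (φ(4),φ(8)) = (0,3) ∈ E(G2) ✓
  (6,8) → (φ(6),φ(8)) = (0,2) ∈ E(G2) ✓
  (6,9) → (φ(6),φ(9)) = (2,6) ∈ E(G2) ✓
  (6,10) → (φ(6),φ(10)) = (2,10) ∈ E(G2) ✓
  (7,8) → (φ(7),φ(8)) = (0,8) ∈ E(G2) ✓
All 18 edges of G1 map to edges of G2, and |E(G1)| = |E(G2)| = 18, so φ is a bijection on edges as well as vertices. Hence G1 ≅ G2.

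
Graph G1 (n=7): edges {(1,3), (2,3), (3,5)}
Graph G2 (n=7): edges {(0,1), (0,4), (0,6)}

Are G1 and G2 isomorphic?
Yes, isomorphic

The graphs are isomorphic.
One valid mapping φ: V(G1) → V(G2): 0→2, 1→4, 2→6, 3→0, 4→3, 5→1, 6→5

Verify φ preserves adjacency — for each edge of G1, its image is an edge of G2:
  (1,3) → (φ(1),φ(3)) = (0,4) ∈ E(G2) ✓
  (2,3) → (φ(2),φ(3)) = (0,6) ∈ E(G2) ✓
  (3,5) → (φ(3),φ(5)) = (0,1) ∈ E(G2) ✓
All 3 edges of G1 map to edges of G2, and |E(G1)| = |E(G2)| = 3, so φ is a bijection on edges as well as vertices. Hence G1 ≅ G2.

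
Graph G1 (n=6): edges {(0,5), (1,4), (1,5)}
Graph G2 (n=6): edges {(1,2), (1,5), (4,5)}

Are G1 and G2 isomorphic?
Yes, isomorphic

The graphs are isomorphic.
One valid mapping φ: V(G1) → V(G2): 0→4, 1→1, 2→0, 3→3, 4→2, 5→5

Verify φ preserves adjacency — for each edge of G1, its image is an edge of G2:
  (0,5) → (φ(0),φ(5)) = (4,5) ∈ E(G2) ✓
  (1,4) → (φ(1),φ(4)) = (1,2) ∈ E(G2) ✓
  (1,5) → (φ(1),φ(5)) = (1,5) ∈ E(G2) ✓
All 3 edges of G1 map to edges of G2, and |E(G1)| = |E(G2)| = 3, so φ is a bijection on edges as well as vertices. Hence G1 ≅ G2.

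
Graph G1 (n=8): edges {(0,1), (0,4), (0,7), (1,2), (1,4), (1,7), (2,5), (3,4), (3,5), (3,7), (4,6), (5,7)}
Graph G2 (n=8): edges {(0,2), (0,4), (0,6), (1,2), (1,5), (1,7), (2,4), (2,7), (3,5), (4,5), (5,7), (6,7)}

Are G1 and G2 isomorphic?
Yes, isomorphic

The graphs are isomorphic.
One valid mapping φ: V(G1) → V(G2): 0→1, 1→7, 2→6, 3→4, 4→5, 5→0, 6→3, 7→2

Verify φ preserves adjacency — for each edge of G1, its image is an edge of G2:
  (0,1) → (φ(0),φ(1)) = (1,7) ∈ E(G2) ✓
  (0,4) → (φ(0),φ(4)) = (1,5) ∈ E(G2) ✓
  (0,7) → (φ(0),φ(7)) = (1,2) ∈ E(G2) ✓
  (1,2) → (φ(1),φ(2)) = (6,7) ∈ E(G2) ✓
  (1,4) → (φ(1),φ(4)) = (5,7) ∈ E(G2) ✓
  (1,7) → (φ(1),φ(7)) = (2,7) ∈ E(G2) ✓
  (2,5) → (φ(2),φ(5)) = (0,6) ∈ E(G2) ✓
  (3,4) → (φ(3),φ(4)) = (4,5) ∈ E(G2) ✓
  (3,5) → (φ(3),φ(5)) = (0,4) ∈ E(G2) ✓
  (3,7) → (φ(3),φ(7)) = (2,4) ∈ E(G2) ✓
  (4,6) → (φ(4),φ(6)) = (3,5) ∈ E(G2) ✓
  (5,7) → (φ(5),φ(7)) = (0,2) ∈ E(G2) ✓
All 12 edges of G1 map to edges of G2, and |E(G1)| = |E(G2)| = 12, so φ is a bijection on edges as well as vertices. Hence G1 ≅ G2.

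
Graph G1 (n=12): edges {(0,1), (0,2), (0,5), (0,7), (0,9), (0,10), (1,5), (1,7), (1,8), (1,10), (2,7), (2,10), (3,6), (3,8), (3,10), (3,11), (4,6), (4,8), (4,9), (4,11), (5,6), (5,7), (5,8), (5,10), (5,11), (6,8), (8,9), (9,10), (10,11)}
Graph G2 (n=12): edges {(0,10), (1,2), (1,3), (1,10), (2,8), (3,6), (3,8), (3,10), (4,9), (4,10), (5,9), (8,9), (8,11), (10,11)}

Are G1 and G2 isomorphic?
No, not isomorphic

The graphs are NOT isomorphic.

Connected components of G1: 1 component(s) with vertex sets [[0, 1, 2, 3, 4, 5, 6, 7, 8, 9, 10, 11]], sizes [12].
Connected components of G2: 2 component(s) with vertex sets [[7], [0, 1, 2, 3, 4, 5, 6, 8, 9, 10, 11]], sizes [1, 11].
The number of connected components (and the multiset of component sizes) is an isomorphism invariant — an isomorphism maps each component of G1 bijectively onto a component of G2. Since G1 has 1 component(s) and G2 has 2, they cannot be isomorphic.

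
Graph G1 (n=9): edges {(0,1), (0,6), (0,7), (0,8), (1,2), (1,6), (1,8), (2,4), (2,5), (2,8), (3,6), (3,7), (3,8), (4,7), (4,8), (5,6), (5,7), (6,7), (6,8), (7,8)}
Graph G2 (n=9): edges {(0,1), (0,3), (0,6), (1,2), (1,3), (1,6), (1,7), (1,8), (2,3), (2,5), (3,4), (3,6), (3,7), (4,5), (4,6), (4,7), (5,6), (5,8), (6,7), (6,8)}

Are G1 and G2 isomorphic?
Yes, isomorphic

The graphs are isomorphic.
One valid mapping φ: V(G1) → V(G2): 0→7, 1→4, 2→5, 3→0, 4→8, 5→2, 6→3, 7→1, 8→6

Verify φ preserves adjacency — for each edge of G1, its image is an edge of G2:
  (0,1) → (φ(0),φ(1)) = (4,7) ∈ E(G2) ✓
  (0,6) → (φ(0),φ(6)) = (3,7) ∈ E(G2) ✓
  (0,7) → (φ(0),φ(7)) = (1,7) ∈ E(G2) ✓
  (0,8) → (φ(0),φ(8)) = (6,7) ∈ E(G2) ✓
  (1,2) → (φ(1),φ(2)) = (4,5) ∈ E(G2) ✓
  (1,6) → (φ(1),φ(6)) = (3,4) ∈ E(G2) ✓
  (1,8) → (φ(1),φ(8)) = (4,6) ∈ E(G2) ✓
  (2,4) → (φ(2),φ(4)) = (5,8) ∈ E(G2) ✓
  (2,5) → (φ(2),φ(5)) = (2,5) ∈ E(G2) ✓
  (2,8) → (φ(2),φ(8)) = (5,6) ∈ E(G2) ✓
  (3,6) → (φ(3),φ(6)) = (0,3) ∈ E(G2) ✓
  (3,7) → (φ(3),φ(7)) = (0,1) ∈ E(G2) ✓
  (3,8) → (φ(3),φ(8)) = (0,6) ∈ E(G2) ✓
  (4,7) → (φ(4),φ(7)) = (1,8) ∈ E(G2) ✓
  (4,8) → (φ(4),φ(8)) = (6,8) ∈ E(G2) ✓
  (5,6) → (φ(5),φ(6)) = (2,3) ∈ E(G2) ✓
  (5,7) → (φ(5),φ(7)) = (1,2) ∈ E(G2) ✓
  (6,7) → (φ(6),φ(7)) = (1,3) ∈ E(G2) ✓
  (6,8) → (φ(6),φ(8)) = (3,6) ∈ E(G2) ✓
  (7,8) → (φ(7),φ(8)) = (1,6) ∈ E(G2) ✓
All 20 edges of G1 map to edges of G2, and |E(G1)| = |E(G2)| = 20, so φ is a bijection on edges as well as vertices. Hence G1 ≅ G2.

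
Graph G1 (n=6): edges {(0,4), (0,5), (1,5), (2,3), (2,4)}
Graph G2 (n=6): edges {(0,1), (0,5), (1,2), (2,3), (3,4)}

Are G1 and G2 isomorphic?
Yes, isomorphic

The graphs are isomorphic.
One valid mapping φ: V(G1) → V(G2): 0→1, 1→5, 2→3, 3→4, 4→2, 5→0

Verify φ preserves adjacency — for each edge of G1, its image is an edge of G2:
  (0,4) → (φ(0),φ(4)) = (1,2) ∈ E(G2) ✓
  (0,5) → (φ(0),φ(5)) = (0,1) ∈ E(G2) ✓
  (1,5) → (φ(1),φ(5)) = (0,5) ∈ E(G2) ✓
  (2,3) → (φ(2),φ(3)) = (3,4) ∈ E(G2) ✓
  (2,4) → (φ(2),φ(4)) = (2,3) ∈ E(G2) ✓
All 5 edges of G1 map to edges of G2, and |E(G1)| = |E(G2)| = 5, so φ is a bijection on edges as well as vertices. Hence G1 ≅ G2.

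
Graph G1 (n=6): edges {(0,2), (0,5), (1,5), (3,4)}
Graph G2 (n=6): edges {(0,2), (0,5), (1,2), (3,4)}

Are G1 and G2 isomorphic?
Yes, isomorphic

The graphs are isomorphic.
One valid mapping φ: V(G1) → V(G2): 0→0, 1→1, 2→5, 3→4, 4→3, 5→2

Verify φ preserves adjacency — for each edge of G1, its image is an edge of G2:
  (0,2) → (φ(0),φ(2)) = (0,5) ∈ E(G2) ✓
  (0,5) → (φ(0),φ(5)) = (0,2) ∈ E(G2) ✓
  (1,5) → (φ(1),φ(5)) = (1,2) ∈ E(G2) ✓
  (3,4) → (φ(3),φ(4)) = (3,4) ∈ E(G2) ✓
All 4 edges of G1 map to edges of G2, and |E(G1)| = |E(G2)| = 4, so φ is a bijection on edges as well as vertices. Hence G1 ≅ G2.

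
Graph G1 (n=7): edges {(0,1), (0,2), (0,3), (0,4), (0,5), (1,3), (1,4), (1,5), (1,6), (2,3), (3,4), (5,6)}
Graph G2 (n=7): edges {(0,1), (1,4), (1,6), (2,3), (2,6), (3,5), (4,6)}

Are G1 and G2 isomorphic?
No, not isomorphic

The graphs are NOT isomorphic.

Degrees in G1: deg(0)=5, deg(1)=5, deg(2)=2, deg(3)=4, deg(4)=3, deg(5)=3, deg(6)=2.
Sorted degree sequence of G1: [5, 5, 4, 3, 3, 2, 2].
Degrees in G2: deg(0)=1, deg(1)=3, deg(2)=2, deg(3)=2, deg(4)=2, deg(5)=1, deg(6)=3.
Sorted degree sequence of G2: [3, 3, 2, 2, 2, 1, 1].
The (sorted) degree sequence is an isomorphism invariant, so since G1 and G2 have different degree sequences they cannot be isomorphic.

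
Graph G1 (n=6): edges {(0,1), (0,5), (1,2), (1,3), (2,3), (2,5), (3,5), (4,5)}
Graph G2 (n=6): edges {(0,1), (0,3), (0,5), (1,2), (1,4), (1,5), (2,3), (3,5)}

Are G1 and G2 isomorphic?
Yes, isomorphic

The graphs are isomorphic.
One valid mapping φ: V(G1) → V(G2): 0→2, 1→3, 2→0, 3→5, 4→4, 5→1

Verify φ preserves adjacency — for each edge of G1, its image is an edge of G2:
  (0,1) → (φ(0),φ(1)) = (2,3) ∈ E(G2) ✓
  (0,5) → (φ(0),φ(5)) = (1,2) ∈ E(G2) ✓
  (1,2) → (φ(1),φ(2)) = (0,3) ∈ E(G2) ✓
  (1,3) → (φ(1),φ(3)) = (3,5) ∈ E(G2) ✓
  (2,3) → (φ(2),φ(3)) = (0,5) ∈ E(G2) ✓
  (2,5) → (φ(2),φ(5)) = (0,1) ∈ E(G2) ✓
  (3,5) → (φ(3),φ(5)) = (1,5) ∈ E(G2) ✓
  (4,5) → (φ(4),φ(5)) = (1,4) ∈ E(G2) ✓
All 8 edges of G1 map to edges of G2, and |E(G1)| = |E(G2)| = 8, so φ is a bijection on edges as well as vertices. Hence G1 ≅ G2.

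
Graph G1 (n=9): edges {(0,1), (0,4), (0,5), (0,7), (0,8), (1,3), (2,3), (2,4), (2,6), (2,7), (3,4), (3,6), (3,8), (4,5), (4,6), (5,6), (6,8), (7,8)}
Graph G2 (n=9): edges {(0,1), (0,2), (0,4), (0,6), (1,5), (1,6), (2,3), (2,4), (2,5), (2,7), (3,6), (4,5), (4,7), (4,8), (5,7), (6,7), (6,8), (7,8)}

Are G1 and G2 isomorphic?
Yes, isomorphic

The graphs are isomorphic.
One valid mapping φ: V(G1) → V(G2): 0→6, 1→3, 2→5, 3→2, 4→7, 5→8, 6→4, 7→1, 8→0

Verify φ preserves adjacency — for each edge of G1, its image is an edge of G2:
  (0,1) → (φ(0),φ(1)) = (3,6) ∈ E(G2) ✓
  (0,4) → (φ(0),φ(4)) = (6,7) ∈ E(G2) ✓
  (0,5) → (φ(0),φ(5)) = (6,8) ∈ E(G2) ✓
  (0,7) → (φ(0),φ(7)) = (1,6) ∈ E(G2) ✓
  (0,8) → (φ(0),φ(8)) = (0,6) ∈ E(G2) ✓
  (1,3) → (φ(1),φ(3)) = (2,3) ∈ E(G2) ✓
  (2,3) → (φ(2),φ(3)) = (2,5) ∈ E(G2) ✓
  (2,4) → (φ(2),φ(4)) = (5,7) ∈ E(G2) ✓
  (2,6) → (φ(2),φ(6)) = (4,5) ∈ E(G2) ✓
  (2,7) → (φ(2),φ(7)) = (1,5) ∈ E(G2) ✓
  (3,4) → (φ(3),φ(4)) = (2,7) ∈ E(G2) ✓
  (3,6) → (φ(3),φ(6)) = (2,4) ∈ E(G2) ✓
  (3,8) → (φ(3),φ(8)) = (0,2) ∈ E(G2) ✓
  (4,5) → (φ(4),φ(5)) = (7,8) ∈ E(G2) ✓
  (4,6) → (φ(4),φ(6)) = (4,7) ∈ E(G2) ✓
  (5,6) → (φ(5),φ(6)) = (4,8) ∈ E(G2) ✓
  (6,8) → (φ(6),φ(8)) = (0,4) ∈ E(G2) ✓
  (7,8) → (φ(7),φ(8)) = (0,1) ∈ E(G2) ✓
All 18 edges of G1 map to edges of G2, and |E(G1)| = |E(G2)| = 18, so φ is a bijection on edges as well as vertices. Hence G1 ≅ G2.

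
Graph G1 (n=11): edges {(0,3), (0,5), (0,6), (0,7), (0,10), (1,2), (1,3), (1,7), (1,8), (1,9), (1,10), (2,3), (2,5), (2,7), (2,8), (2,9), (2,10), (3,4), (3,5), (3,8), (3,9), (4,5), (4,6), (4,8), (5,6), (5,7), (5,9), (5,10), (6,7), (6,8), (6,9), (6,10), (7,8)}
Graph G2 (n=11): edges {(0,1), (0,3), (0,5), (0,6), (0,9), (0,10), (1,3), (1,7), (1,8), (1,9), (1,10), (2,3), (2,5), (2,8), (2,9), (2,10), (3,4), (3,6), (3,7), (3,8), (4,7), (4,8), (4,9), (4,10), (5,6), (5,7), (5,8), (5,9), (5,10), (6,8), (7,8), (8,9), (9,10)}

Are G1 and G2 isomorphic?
Yes, isomorphic

The graphs are isomorphic.
One valid mapping φ: V(G1) → V(G2): 0→7, 1→10, 2→9, 3→5, 4→6, 5→8, 6→3, 7→1, 8→0, 9→2, 10→4

Verify φ preserves adjacency — for each edge of G1, its image is an edge of G2:
  (0,3) → (φ(0),φ(3)) = (5,7) ∈ E(G2) ✓
  (0,5) → (φ(0),φ(5)) = (7,8) ∈ E(G2) ✓
  (0,6) → (φ(0),φ(6)) = (3,7) ∈ E(G2) ✓
  (0,7) → (φ(0),φ(7)) = (1,7) ∈ E(G2) ✓
  (0,10) → (φ(0),φ(10)) = (4,7) ∈ E(G2) ✓
  (1,2) → (φ(1),φ(2)) = (9,10) ∈ E(G2) ✓
  (1,3) → (φ(1),φ(3)) = (5,10) ∈ E(G2) ✓
  (1,7) → (φ(1),φ(7)) = (1,10) ∈ E(G2) ✓
  (1,8) → (φ(1),φ(8)) = (0,10) ∈ E(G2) ✓
  (1,9) → (φ(1),φ(9)) = (2,10) ∈ E(G2) ✓
  (1,10) → (φ(1),φ(10)) = (4,10) ∈ E(G2) ✓
  (2,3) → (φ(2),φ(3)) = (5,9) ∈ E(G2) ✓
  (2,5) → (φ(2),φ(5)) = (8,9) ∈ E(G2) ✓
  (2,7) → (φ(2),φ(7)) = (1,9) ∈ E(G2) ✓
  (2,8) → (φ(2),φ(8)) = (0,9) ∈ E(G2) ✓
  (2,9) → (φ(2),φ(9)) = (2,9) ∈ E(G2) ✓
  (2,10) → (φ(2),φ(10)) = (4,9) ∈ E(G2) ✓
  (3,4) → (φ(3),φ(4)) = (5,6) ∈ E(G2) ✓
  (3,5) → (φ(3),φ(5)) = (5,8) ∈ E(G2) ✓
  (3,8) → (φ(3),φ(8)) = (0,5) ∈ E(G2) ✓
  (3,9) → (φ(3),φ(9)) = (2,5) ∈ E(G2) ✓
  (4,5) → (φ(4),φ(5)) = (6,8) ∈ E(G2) ✓
  (4,6) → (φ(4),φ(6)) = (3,6) ∈ E(G2) ✓
  (4,8) → (φ(4),φ(8)) = (0,6) ∈ E(G2) ✓
  (5,6) → (φ(5),φ(6)) = (3,8) ∈ E(G2) ✓
  (5,7) → (φ(5),φ(7)) = (1,8) ∈ E(G2) ✓
  (5,9) → (φ(5),φ(9)) = (2,8) ∈ E(G2) ✓
  (5,10) → (φ(5),φ(10)) = (4,8) ∈ E(G2) ✓
  (6,7) → (φ(6),φ(7)) = (1,3) ∈ E(G2) ✓
  (6,8) → (φ(6),φ(8)) = (0,3) ∈ E(G2) ✓
  (6,9) → (φ(6),φ(9)) = (2,3) ∈ E(G2) ✓
  (6,10) → (φ(6),φ(10)) = (3,4) ∈ E(G2) ✓
  (7,8) → (φ(7),φ(8)) = (0,1) ∈ E(G2) ✓
All 33 edges of G1 map to edges of G2, and |E(G1)| = |E(G2)| = 33, so φ is a bijection on edges as well as vertices. Hence G1 ≅ G2.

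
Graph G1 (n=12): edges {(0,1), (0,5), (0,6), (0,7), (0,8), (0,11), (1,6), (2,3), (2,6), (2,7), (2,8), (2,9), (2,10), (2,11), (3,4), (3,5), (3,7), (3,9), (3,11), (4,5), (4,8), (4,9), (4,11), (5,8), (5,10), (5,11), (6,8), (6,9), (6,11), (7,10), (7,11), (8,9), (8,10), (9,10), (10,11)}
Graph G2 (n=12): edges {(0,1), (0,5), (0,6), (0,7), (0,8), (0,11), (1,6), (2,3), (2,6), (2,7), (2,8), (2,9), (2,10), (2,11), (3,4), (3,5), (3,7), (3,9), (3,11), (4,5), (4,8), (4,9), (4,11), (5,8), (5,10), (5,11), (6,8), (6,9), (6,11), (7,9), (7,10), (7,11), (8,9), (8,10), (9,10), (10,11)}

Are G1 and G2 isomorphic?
No, not isomorphic

The graphs are NOT isomorphic.

Counting edges: G1 has 35 edge(s); G2 has 36 edge(s).
Edge count is an isomorphism invariant (a bijection on vertices induces a bijection on edges), so differing edge counts rule out isomorphism.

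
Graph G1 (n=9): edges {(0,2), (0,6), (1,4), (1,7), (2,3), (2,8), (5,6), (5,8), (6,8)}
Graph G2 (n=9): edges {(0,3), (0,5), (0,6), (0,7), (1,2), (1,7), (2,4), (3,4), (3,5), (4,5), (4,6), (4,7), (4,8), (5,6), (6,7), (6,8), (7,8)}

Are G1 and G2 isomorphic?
No, not isomorphic

The graphs are NOT isomorphic.

Counting triangles (3-cliques): G1 has 1, G2 has 9.
Triangle count is an isomorphism invariant, so differing triangle counts rule out isomorphism.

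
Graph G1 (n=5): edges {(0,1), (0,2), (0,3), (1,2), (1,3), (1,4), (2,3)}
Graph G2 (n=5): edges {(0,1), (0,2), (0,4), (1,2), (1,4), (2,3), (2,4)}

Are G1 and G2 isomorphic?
Yes, isomorphic

The graphs are isomorphic.
One valid mapping φ: V(G1) → V(G2): 0→0, 1→2, 2→1, 3→4, 4→3

Verify φ preserves adjacency — for each edge of G1, its image is an edge of G2:
  (0,1) → (φ(0),φ(1)) = (0,2) ∈ E(G2) ✓
  (0,2) → (φ(0),φ(2)) = (0,1) ∈ E(G2) ✓
  (0,3) → (φ(0),φ(3)) = (0,4) ∈ E(G2) ✓
  (1,2) → (φ(1),φ(2)) = (1,2) ∈ E(G2) ✓
  (1,3) → (φ(1),φ(3)) = (2,4) ∈ E(G2) ✓
  (1,4) → (φ(1),φ(4)) = (2,3) ∈ E(G2) ✓
  (2,3) → (φ(2),φ(3)) = (1,4) ∈ E(G2) ✓
All 7 edges of G1 map to edges of G2, and |E(G1)| = |E(G2)| = 7, so φ is a bijection on edges as well as vertices. Hence G1 ≅ G2.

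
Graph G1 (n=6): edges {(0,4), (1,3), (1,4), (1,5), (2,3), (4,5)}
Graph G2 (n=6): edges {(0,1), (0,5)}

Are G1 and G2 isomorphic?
No, not isomorphic

The graphs are NOT isomorphic.

Connected components of G1: 1 component(s) with vertex sets [[0, 1, 2, 3, 4, 5]], sizes [6].
Connected components of G2: 4 component(s) with vertex sets [[2], [3], [4], [0, 1, 5]], sizes [1, 1, 1, 3].
The number of connected components (and the multiset of component sizes) is an isomorphism invariant — an isomorphism maps each component of G1 bijectively onto a component of G2. Since G1 has 1 component(s) and G2 has 4, they cannot be isomorphic.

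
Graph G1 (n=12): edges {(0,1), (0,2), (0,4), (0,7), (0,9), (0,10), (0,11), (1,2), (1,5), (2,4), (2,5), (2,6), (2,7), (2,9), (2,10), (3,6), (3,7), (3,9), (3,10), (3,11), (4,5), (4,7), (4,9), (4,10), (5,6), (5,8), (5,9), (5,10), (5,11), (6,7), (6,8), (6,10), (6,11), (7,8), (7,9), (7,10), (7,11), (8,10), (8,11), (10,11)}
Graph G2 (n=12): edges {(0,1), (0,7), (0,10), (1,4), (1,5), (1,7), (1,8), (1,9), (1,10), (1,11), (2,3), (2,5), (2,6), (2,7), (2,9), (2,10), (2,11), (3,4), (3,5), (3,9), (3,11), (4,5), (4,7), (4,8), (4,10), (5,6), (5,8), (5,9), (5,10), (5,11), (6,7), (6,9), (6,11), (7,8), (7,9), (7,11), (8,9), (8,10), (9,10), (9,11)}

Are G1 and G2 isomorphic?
Yes, isomorphic

The graphs are isomorphic.
One valid mapping φ: V(G1) → V(G2): 0→10, 1→0, 2→1, 3→3, 4→8, 5→7, 6→11, 7→5, 8→6, 9→4, 10→9, 11→2

Verify φ preserves adjacency — for each edge of G1, its image is an edge of G2:
  (0,1) → (φ(0),φ(1)) = (0,10) ∈ E(G2) ✓
  (0,2) → (φ(0),φ(2)) = (1,10) ∈ E(G2) ✓
  (0,4) → (φ(0),φ(4)) = (8,10) ∈ E(G2) ✓
  (0,7) → (φ(0),φ(7)) = (5,10) ∈ E(G2) ✓
  (0,9) → (φ(0),φ(9)) = (4,10) ∈ E(G2) ✓
  (0,10) → (φ(0),φ(10)) = (9,10) ∈ E(G2) ✓
  (0,11) → (φ(0),φ(11)) = (2,10) ∈ E(G2) ✓
  (1,2) → (φ(1),φ(2)) = (0,1) ∈ E(G2) ✓
  (1,5) → (φ(1),φ(5)) = (0,7) ∈ E(G2) ✓
  (2,4) → (φ(2),φ(4)) = (1,8) ∈ E(G2) ✓
  (2,5) → (φ(2),φ(5)) = (1,7) ∈ E(G2) ✓
  (2,6) → (φ(2),φ(6)) = (1,11) ∈ E(G2) ✓
  (2,7) → (φ(2),φ(7)) = (1,5) ∈ E(G2) ✓
  (2,9) → (φ(2),φ(9)) = (1,4) ∈ E(G2) ✓
  (2,10) → (φ(2),φ(10)) = (1,9) ∈ E(G2) ✓
  (3,6) → (φ(3),φ(6)) = (3,11) ∈ E(G2) ✓
  (3,7) → (φ(3),φ(7)) = (3,5) ∈ E(G2) ✓
  (3,9) → (φ(3),φ(9)) = (3,4) ∈ E(G2) ✓
  (3,10) → (φ(3),φ(10)) = (3,9) ∈ E(G2) ✓
  (3,11) → (φ(3),φ(11)) = (2,3) ∈ E(G2) ✓
  (4,5) → (φ(4),φ(5)) = (7,8) ∈ E(G2) ✓
  (4,7) → (φ(4),φ(7)) = (5,8) ∈ E(G2) ✓
  (4,9) → (φ(4),φ(9)) = (4,8) ∈ E(G2) ✓
  (4,10) → (φ(4),φ(10)) = (8,9) ∈ E(G2) ✓
  (5,6) → (φ(5),φ(6)) = (7,11) ∈ E(G2) ✓
  (5,8) → (φ(5),φ(8)) = (6,7) ∈ E(G2) ✓
  (5,9) → (φ(5),φ(9)) = (4,7) ∈ E(G2) ✓
  (5,10) → (φ(5),φ(10)) = (7,9) ∈ E(G2) ✓
  (5,11) → (φ(5),φ(11)) = (2,7) ∈ E(G2) ✓
  (6,7) → (φ(6),φ(7)) = (5,11) ∈ E(G2) ✓
  (6,8) → (φ(6),φ(8)) = (6,11) ∈ E(G2) ✓
  (6,10) → (φ(6),φ(10)) = (9,11) ∈ E(G2) ✓
  (6,11) → (φ(6),φ(11)) = (2,11) ∈ E(G2) ✓
  (7,8) → (φ(7),φ(8)) = (5,6) ∈ E(G2) ✓
  (7,9) → (φ(7),φ(9)) = (4,5) ∈ E(G2) ✓
  (7,10) → (φ(7),φ(10)) = (5,9) ∈ E(G2) ✓
  (7,11) → (φ(7),φ(11)) = (2,5) ∈ E(G2) ✓
  (8,10) → (φ(8),φ(10)) = (6,9) ∈ E(G2) ✓
  (8,11) → (φ(8),φ(11)) = (2,6) ∈ E(G2) ✓
  (10,11) → (φ(10),φ(11)) = (2,9) ∈ E(G2) ✓
All 40 edges of G1 map to edges of G2, and |E(G1)| = |E(G2)| = 40, so φ is a bijection on edges as well as vertices. Hence G1 ≅ G2.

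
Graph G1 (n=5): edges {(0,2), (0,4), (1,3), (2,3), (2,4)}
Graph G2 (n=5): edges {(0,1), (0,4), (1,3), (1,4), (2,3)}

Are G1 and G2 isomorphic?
Yes, isomorphic

The graphs are isomorphic.
One valid mapping φ: V(G1) → V(G2): 0→0, 1→2, 2→1, 3→3, 4→4

Verify φ preserves adjacency — for each edge of G1, its image is an edge of G2:
  (0,2) → (φ(0),φ(2)) = (0,1) ∈ E(G2) ✓
  (0,4) → (φ(0),φ(4)) = (0,4) ∈ E(G2) ✓
  (1,3) → (φ(1),φ(3)) = (2,3) ∈ E(G2) ✓
  (2,3) → (φ(2),φ(3)) = (1,3) ∈ E(G2) ✓
  (2,4) → (φ(2),φ(4)) = (1,4) ∈ E(G2) ✓
All 5 edges of G1 map to edges of G2, and |E(G1)| = |E(G2)| = 5, so φ is a bijection on edges as well as vertices. Hence G1 ≅ G2.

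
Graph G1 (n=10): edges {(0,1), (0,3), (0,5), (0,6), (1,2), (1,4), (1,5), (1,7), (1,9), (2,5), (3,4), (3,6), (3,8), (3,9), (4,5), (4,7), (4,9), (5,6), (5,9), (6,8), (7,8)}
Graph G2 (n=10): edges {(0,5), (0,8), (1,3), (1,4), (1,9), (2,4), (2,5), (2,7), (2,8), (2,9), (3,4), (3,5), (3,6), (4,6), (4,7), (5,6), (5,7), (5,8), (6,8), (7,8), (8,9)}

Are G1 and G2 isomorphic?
Yes, isomorphic

The graphs are isomorphic.
One valid mapping φ: V(G1) → V(G2): 0→6, 1→8, 2→0, 3→4, 4→2, 5→5, 6→3, 7→9, 8→1, 9→7

Verify φ preserves adjacency — for each edge of G1, its image is an edge of G2:
  (0,1) → (φ(0),φ(1)) = (6,8) ∈ E(G2) ✓
  (0,3) → (φ(0),φ(3)) = (4,6) ∈ E(G2) ✓
  (0,5) → (φ(0),φ(5)) = (5,6) ∈ E(G2) ✓
  (0,6) → (φ(0),φ(6)) = (3,6) ∈ E(G2) ✓
  (1,2) → (φ(1),φ(2)) = (0,8) ∈ E(G2) ✓
  (1,4) → (φ(1),φ(4)) = (2,8) ∈ E(G2) ✓
  (1,5) → (φ(1),φ(5)) = (5,8) ∈ E(G2) ✓
  (1,7) → (φ(1),φ(7)) = (8,9) ∈ E(G2) ✓
  (1,9) → (φ(1),φ(9)) = (7,8) ∈ E(G2) ✓
  (2,5) → (φ(2),φ(5)) = (0,5) ∈ E(G2) ✓
  (3,4) → (φ(3),φ(4)) = (2,4) ∈ E(G2) ✓
  (3,6) → (φ(3),φ(6)) = (3,4) ∈ E(G2) ✓
  (3,8) → (φ(3),φ(8)) = (1,4) ∈ E(G2) ✓
  (3,9) → (φ(3),φ(9)) = (4,7) ∈ E(G2) ✓
  (4,5) → (φ(4),φ(5)) = (2,5) ∈ E(G2) ✓
  (4,7) → (φ(4),φ(7)) = (2,9) ∈ E(G2) ✓
  (4,9) → (φ(4),φ(9)) = (2,7) ∈ E(G2) ✓
  (5,6) → (φ(5),φ(6)) = (3,5) ∈ E(G2) ✓
  (5,9) → (φ(5),φ(9)) = (5,7) ∈ E(G2) ✓
  (6,8) → (φ(6),φ(8)) = (1,3) ∈ E(G2) ✓
  (7,8) → (φ(7),φ(8)) = (1,9) ∈ E(G2) ✓
All 21 edges of G1 map to edges of G2, and |E(G1)| = |E(G2)| = 21, so φ is a bijection on edges as well as vertices. Hence G1 ≅ G2.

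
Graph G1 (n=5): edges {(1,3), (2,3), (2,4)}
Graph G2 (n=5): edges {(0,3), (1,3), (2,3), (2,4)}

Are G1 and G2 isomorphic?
No, not isomorphic

The graphs are NOT isomorphic.

Counting edges: G1 has 3 edge(s); G2 has 4 edge(s).
Edge count is an isomorphism invariant (a bijection on vertices induces a bijection on edges), so differing edge counts rule out isomorphism.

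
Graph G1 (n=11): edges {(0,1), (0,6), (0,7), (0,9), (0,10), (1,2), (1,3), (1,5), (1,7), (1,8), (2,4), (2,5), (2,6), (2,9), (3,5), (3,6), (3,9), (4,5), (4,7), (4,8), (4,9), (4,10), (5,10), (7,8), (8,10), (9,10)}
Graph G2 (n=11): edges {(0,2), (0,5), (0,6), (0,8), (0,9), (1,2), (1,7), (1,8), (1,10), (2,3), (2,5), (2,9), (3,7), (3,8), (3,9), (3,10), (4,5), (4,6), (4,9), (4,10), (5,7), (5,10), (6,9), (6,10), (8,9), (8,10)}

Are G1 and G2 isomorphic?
Yes, isomorphic

The graphs are isomorphic.
One valid mapping φ: V(G1) → V(G2): 0→5, 1→10, 2→3, 3→1, 4→9, 5→8, 6→7, 7→4, 8→6, 9→2, 10→0

Verify φ preserves adjacency — for each edge of G1, its image is an edge of G2:
  (0,1) → (φ(0),φ(1)) = (5,10) ∈ E(G2) ✓
  (0,6) → (φ(0),φ(6)) = (5,7) ∈ E(G2) ✓
  (0,7) → (φ(0),φ(7)) = (4,5) ∈ E(G2) ✓
  (0,9) → (φ(0),φ(9)) = (2,5) ∈ E(G2) ✓
  (0,10) → (φ(0),φ(10)) = (0,5) ∈ E(G2) ✓
  (1,2) → (φ(1),φ(2)) = (3,10) ∈ E(G2) ✓
  (1,3) → (φ(1),φ(3)) = (1,10) ∈ E(G2) ✓
  (1,5) → (φ(1),φ(5)) = (8,10) ∈ E(G2) ✓
  (1,7) → (φ(1),φ(7)) = (4,10) ∈ E(G2) ✓
  (1,8) → (φ(1),φ(8)) = (6,10) ∈ E(G2) ✓
  (2,4) → (φ(2),φ(4)) = (3,9) ∈ E(G2) ✓
  (2,5) → (φ(2),φ(5)) = (3,8) ∈ E(G2) ✓
  (2,6) → (φ(2),φ(6)) = (3,7) ∈ E(G2) ✓
  (2,9) → (φ(2),φ(9)) = (2,3) ∈ E(G2) ✓
  (3,5) → (φ(3),φ(5)) = (1,8) ∈ E(G2) ✓
  (3,6) → (φ(3),φ(6)) = (1,7) ∈ E(G2) ✓
  (3,9) → (φ(3),φ(9)) = (1,2) ∈ E(G2) ✓
  (4,5) → (φ(4),φ(5)) = (8,9) ∈ E(G2) ✓
  (4,7) → (φ(4),φ(7)) = (4,9) ∈ E(G2) ✓
  (4,8) → (φ(4),φ(8)) = (6,9) ∈ E(G2) ✓
  (4,9) → (φ(4),φ(9)) = (2,9) ∈ E(G2) ✓
  (4,10) → (φ(4),φ(10)) = (0,9) ∈ E(G2) ✓
  (5,10) → (φ(5),φ(10)) = (0,8) ∈ E(G2) ✓
  (7,8) → (φ(7),φ(8)) = (4,6) ∈ E(G2) ✓
  (8,10) → (φ(8),φ(10)) = (0,6) ∈ E(G2) ✓
  (9,10) → (φ(9),φ(10)) = (0,2) ∈ E(G2) ✓
All 26 edges of G1 map to edges of G2, and |E(G1)| = |E(G2)| = 26, so φ is a bijection on edges as well as vertices. Hence G1 ≅ G2.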